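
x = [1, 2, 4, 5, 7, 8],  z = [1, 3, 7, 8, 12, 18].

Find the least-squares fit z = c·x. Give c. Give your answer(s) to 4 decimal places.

c = 1.9057

Sums needed: Σx·x = 159.
For Aᵀz: Σx·z = 303.
AᵀA·[c]ᵀ = Aᵀz becomes [[159]]·[c]ᵀ = [303]ᵀ.
Hence c = 303 / 159 ≈ 1.90566.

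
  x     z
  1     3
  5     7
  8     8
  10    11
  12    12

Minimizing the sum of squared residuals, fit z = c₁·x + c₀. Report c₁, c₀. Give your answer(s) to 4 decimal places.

c₁ = 0.8128, c₀ = 2.3476

Entries of AᵀA: Σx·x = 334, Σx = 36, Σ1 = 5.
Right-hand side: Σx·z = 356, Σz = 41.
Determinant 334·5 − 36² = 374.
c₁ = (356·5 − 36·41)/374 = 152/187; c₀ = (334·41 − 36·356)/374 = 439/187.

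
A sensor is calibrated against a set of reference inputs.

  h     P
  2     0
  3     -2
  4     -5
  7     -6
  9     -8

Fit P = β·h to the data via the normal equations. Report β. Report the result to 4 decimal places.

β = -0.8805

From the data, Σh·h = 159.
Right-hand side: Σh·P = -140.
β = (-140)/159 = -0.880503.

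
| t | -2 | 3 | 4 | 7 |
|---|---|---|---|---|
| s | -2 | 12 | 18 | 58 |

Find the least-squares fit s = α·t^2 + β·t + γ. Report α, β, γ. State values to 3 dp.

α = 1.026, β = 1.501, γ = -3.006

Compute the Gram sums: Σt^2·t^2 = 2754, Σt^2·t = 426, Σt^2 = 78, Σt·t = 78, Σt = 12, Σ1 = 4.
Moment sums: Σt^2·s = 3230, Σt·s = 518, Σs = 86.
Row-reducing yields α = 2551/2487, β = 3734/2487, γ = -2492/829.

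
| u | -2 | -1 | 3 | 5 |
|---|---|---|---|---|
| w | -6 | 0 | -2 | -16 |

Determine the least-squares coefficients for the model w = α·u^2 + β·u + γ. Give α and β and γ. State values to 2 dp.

α = -1.14, β = 1.93, γ = 2.68

Compute the Gram sums: Σu^2·u^2 = 723, Σu^2·u = 143, Σu^2 = 39, Σu·u = 39, Σu = 5, Σ1 = 4.
Moment sums: Σu^2·w = -442, Σu·w = -74, Σw = -24.
XᵀX·[α, β, γ]ᵀ = Xᵀw becomes [[723, 143, 39]; [143, 39, 5]; [39, 5, 4]]·[α, β, γ]ᵀ = [-442, -74, -24]ᵀ.
Row-reducing yields α = -2665/2342, β = 4523/2342, γ = 3139/1171.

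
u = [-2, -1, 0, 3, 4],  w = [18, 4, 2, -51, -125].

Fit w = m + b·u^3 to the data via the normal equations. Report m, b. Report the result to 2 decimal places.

Entries of AᵀA: Σ1 = 5, Σu^3 = 82, Σu^3·u^3 = 4890.
Right-hand side: Σw = -152, Σu^3·w = -9525.
Normal equations: [[5, 82]; [82, 4890]]·[m, b]ᵀ = [-152, -9525]ᵀ.
Δ = 5·4890 − 82² = 17726.
m = ((-152)·4890 − 82·(-9525))/17726 = 18885/8863; b = (5·(-9525) − 82·(-152))/17726 = -35161/17726.

m = 2.13, b = -1.98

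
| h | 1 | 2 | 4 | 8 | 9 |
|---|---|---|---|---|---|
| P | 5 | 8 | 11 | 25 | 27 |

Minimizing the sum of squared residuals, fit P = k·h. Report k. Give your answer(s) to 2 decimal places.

k = 3.06

Forming MᵀM = [[166]] and MᵀP = [508]ᵀ gives MᵀM·[k]ᵀ = MᵀP.
Hence k = 508 / 166 ≈ 3.06024.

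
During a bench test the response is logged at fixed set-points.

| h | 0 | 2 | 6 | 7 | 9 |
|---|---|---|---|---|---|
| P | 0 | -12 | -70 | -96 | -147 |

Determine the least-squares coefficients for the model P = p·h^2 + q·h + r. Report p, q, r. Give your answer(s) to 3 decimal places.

p = -1.484, q = -3.044, r = 0.058

Setting ∂/∂p … = 0 gives: 10274·p + 1296·q + 170·r = -19179;  1296·p + 170·q + 24·r = -2439;  170·p + 24·q + 5·r = -325.
(Σh^2·h^2 = 10274, Σh^2·h = 1296, Σh^2 = 170, Σh·h = 170, Σh = 24, Σ1 = 5, Σh^2·P = -19179, Σh·P = -2439, ΣP = -325.)
Row-reducing yields p = -58873/39678, q = -40255/13226, r = 1142/19839.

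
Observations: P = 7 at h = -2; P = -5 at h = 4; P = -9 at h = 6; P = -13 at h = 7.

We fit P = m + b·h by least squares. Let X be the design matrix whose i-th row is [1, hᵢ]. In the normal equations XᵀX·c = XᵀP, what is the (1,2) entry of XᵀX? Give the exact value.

Row 1 ↔ basis 1, column 2 ↔ basis h, so (XᵀX)_{1,2} = Σᵢ h = (1)·(-2) + (1)·(4) + (1)·(6) + (1)·(7) = 15.

15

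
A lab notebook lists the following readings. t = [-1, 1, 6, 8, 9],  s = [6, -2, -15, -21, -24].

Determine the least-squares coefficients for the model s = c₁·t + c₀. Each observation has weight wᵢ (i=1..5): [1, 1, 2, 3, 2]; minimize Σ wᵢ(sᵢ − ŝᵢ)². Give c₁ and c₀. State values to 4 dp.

c₁ = -2.9038, c₀ = 2.2009

Entries of XᵀWX: Σwᵢ·t·t = 428, Σwᵢ·t = 54, Σwᵢ·1 = 9.
For XᵀWs: Σwᵢ·t·s = -1124, Σwᵢ·s = -137.
Determinant 428·9 − 54² = 936.
c₁ = ((-1124)·9 − 54·(-137))/936 = -151/52; c₀ = (428·(-137) − 54·(-1124))/936 = 515/234.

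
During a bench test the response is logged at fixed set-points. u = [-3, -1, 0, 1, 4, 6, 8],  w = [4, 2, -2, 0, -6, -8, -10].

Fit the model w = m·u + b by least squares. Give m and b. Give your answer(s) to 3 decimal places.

Setting ∂/∂m … = 0 gives: 127·m + 15·b = -166;  15·m + 7·b = -20.
det = 127·7 − 15² = 664.
m = ((-166)·7 − 15·(-20))/664 = -431/332; b = (127·(-20) − 15·(-166))/664 = -25/332.

m = -1.298, b = -0.075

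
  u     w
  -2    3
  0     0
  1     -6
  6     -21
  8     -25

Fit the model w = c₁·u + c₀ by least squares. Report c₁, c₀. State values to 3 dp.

Forming AᵀA = [[105, 13]; [13, 5]] and Aᵀw = [-338, -49]ᵀ gives AᵀA·[c₁, c₀]ᵀ = Aᵀw.
det = 105·5 − 13² = 356.
c₁ = ((-338)·5 − 13·(-49))/356 = -1053/356; c₀ = (105·(-49) − 13·(-338))/356 = -751/356.

c₁ = -2.958, c₀ = -2.110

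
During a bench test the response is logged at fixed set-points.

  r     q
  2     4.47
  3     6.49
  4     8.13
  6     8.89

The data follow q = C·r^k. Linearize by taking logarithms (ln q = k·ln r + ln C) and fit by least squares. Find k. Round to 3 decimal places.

k = 0.636

Taking logs, ln q = k·ln r + ln C, so regress ln q on ln r.
Σln r = 4.9698, Σ(ln r)² = 6.8196, Σln q = 7.6481, Σln r·ln q = 9.9125.
Equations: 6.8196·k + 4.9698·ln C = 9.9125;  4.9698·k + 4·ln C = 7.6481.
Δ = 6.8196·4 − (4.9698)² = 2.5794; k = (9.9125·4 − 4.9698·7.6481)/2.5794 = 0.63592, ln C = (6.8196·7.6481 − 4.9698·9.9125)/2.5794 = 1.12193.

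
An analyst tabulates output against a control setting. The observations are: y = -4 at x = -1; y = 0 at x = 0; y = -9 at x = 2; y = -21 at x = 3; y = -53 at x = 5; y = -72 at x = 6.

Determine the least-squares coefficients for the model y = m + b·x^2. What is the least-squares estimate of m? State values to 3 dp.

Setting ∂/∂m … = 0 gives: 6·m + 75·b = -159;  75·m + 2019·b = -4146.
Eliminating b: 2019·(row 1) − 75·(row 2) gives 6489·m = 2019·(-159) − 75·(-4146) = -10071, so m = -1119/721.
Then b = ((-4146) − 75·(-1119/721))/2019 = -1439/721.

m = -1.552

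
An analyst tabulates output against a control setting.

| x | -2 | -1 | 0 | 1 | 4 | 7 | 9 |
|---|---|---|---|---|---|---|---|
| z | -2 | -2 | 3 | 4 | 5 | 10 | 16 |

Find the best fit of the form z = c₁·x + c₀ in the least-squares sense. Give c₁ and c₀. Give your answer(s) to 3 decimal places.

The normal system MᵀM·[c₁, c₀]ᵀ = Mᵀz is [[152, 18]; [18, 7]]·[c₁, c₀]ᵀ = [244, 34]ᵀ.
det = 152·7 − 18² = 740.
c₁ = (244·7 − 18·34)/740 = 274/185; c₀ = (152·34 − 18·244)/740 = 194/185.

c₁ = 1.481, c₀ = 1.049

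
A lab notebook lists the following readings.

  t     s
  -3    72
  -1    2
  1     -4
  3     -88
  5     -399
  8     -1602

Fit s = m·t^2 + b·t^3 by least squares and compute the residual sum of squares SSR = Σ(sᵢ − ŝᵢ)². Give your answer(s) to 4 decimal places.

Sums needed: Σt^2·t^2 = 4885, Σt^2·t^3 = 35893, Σt^3·t^3 = 279229.
For Xᵀs: Σt^2·s = -112649, Σt^3·s = -874425.
Determinant 4885·279229 − 35893² = 75726216.
m = ((-112649)·279229 − 35893·(-874425))/75726216 = -8641387/9465777; b = (4885·(-874425) − 35893·(-112649))/75726216 = -28531946/9465777.
Residuals: -1228235/1051753, -959005/9465777, -229925/3155259, 1682961/1051753, 5682902/9465777, -2769634/9465777; SSR = 41515468/9465777.

SSR = 4.3858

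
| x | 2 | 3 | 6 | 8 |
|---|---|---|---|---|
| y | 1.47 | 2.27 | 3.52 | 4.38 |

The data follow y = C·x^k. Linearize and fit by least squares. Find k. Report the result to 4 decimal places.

Linearized form: ln y = k·ln x + ln C. From the 4 transformed points,
Over the data: Σln x = 5.6630, Σ(ln x)² = 9.2219, Σln y = 3.9406, Σln x·ln y = 6.4940.
Normal system: [[9.2219, 5.6630]; [5.6630, 4]]·[k, ln C]ᵀ = [6.4940, 3.9406]ᵀ.
Slope k = (n·Σln x·ln y − Σln x·Σln y)/(n·Σ(ln x)² − (Σln x)²) = (4·6.4940 − 5.6630·3.9406)/4.8184 = 0.75972; ln C = (Σln y − k·Σln x)/n = -0.09043.

k = 0.7597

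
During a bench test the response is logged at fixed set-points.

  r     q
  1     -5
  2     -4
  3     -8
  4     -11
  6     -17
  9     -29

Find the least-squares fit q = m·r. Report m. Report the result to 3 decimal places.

Setting ∂/∂m … = 0 gives: 147·m = -444.
(Σr·r = 147, Σr·q = -444.)
m = (-444)/147 = -3.02041.

m = -3.020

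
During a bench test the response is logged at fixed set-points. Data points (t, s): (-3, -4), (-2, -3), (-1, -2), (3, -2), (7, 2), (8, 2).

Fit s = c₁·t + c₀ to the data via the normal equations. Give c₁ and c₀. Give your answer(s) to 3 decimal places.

c₁ = 0.518, c₀ = -2.202

XᵀX·[c₁, c₀]ᵀ = Xᵀs reads: 136·c₁ + 12·c₀ = 44;  12·c₁ + 6·c₀ = -7.
(Σt·t = 136, Σt = 12, Σ1 = 6, Σt·s = 44, Σs = -7.)
det = 136·6 − 12² = 672.
c₁ = (44·6 − 12·(-7))/672 = 29/56; c₀ = (136·(-7) − 12·44)/672 = -185/84.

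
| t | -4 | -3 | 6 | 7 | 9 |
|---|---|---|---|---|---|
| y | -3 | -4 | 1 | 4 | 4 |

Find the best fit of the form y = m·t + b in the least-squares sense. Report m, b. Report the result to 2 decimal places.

With design matrix A, AᵀA = [[191, 15]; [15, 5]] and Aᵀy = [94, 2]ᵀ.
Eliminating b: 5·(row 1) − 15·(row 2) gives 730·m = 5·94 − 15·2 = 440, so m = 44/73.
Then b = (2 − 15·(44/73))/5 = -514/365.

m = 0.60, b = -1.41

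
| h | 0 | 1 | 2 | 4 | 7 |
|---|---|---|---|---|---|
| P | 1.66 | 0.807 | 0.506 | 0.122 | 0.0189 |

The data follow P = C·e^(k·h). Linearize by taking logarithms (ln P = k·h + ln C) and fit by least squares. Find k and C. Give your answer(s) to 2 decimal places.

Linearized form: ln P = k·h + ln C. From the 5 transformed points,
Σh = 14.0000, Σ(h)² = 70.0000, Σln P = -6.4612, Σh·ln P = -37.7720.
Normal system: [[70.0000, 14.0000]; [14.0000, 5]]·[k, ln C]ᵀ = [-37.7720, -6.4612]ᵀ.
Slope k = (n·Σh·ln P − Σh·Σln P)/(n·Σ(h)² − (Σh)²) = (5·-37.7720 − 14.0000·-6.4612)/154.0000 = -0.63898; ln C = (Σln P − k·Σh)/n = 0.49692, so C = exp(0.49692) = 1.64366.

k = -0.64, C = 1.64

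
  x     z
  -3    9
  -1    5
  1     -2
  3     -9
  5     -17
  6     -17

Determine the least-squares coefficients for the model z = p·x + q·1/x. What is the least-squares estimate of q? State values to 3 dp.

Compute the Gram sums: Σx·x = 81, Σx·1/x = 6, Σ1/x·1/x = 229/100.
Right-hand side: Σx·z = -248, Σ1/x·z = -577/30.
Eliminating q: (229/100)·(row 1) − 6·(row 2) gives (14949/100)·p = (229/100)·(-248) − 6·(-577/30) = -11313/25, so p = -5028/1661.
Then q = ((-577/30) − 6·(-5028/1661))/(229/100) = -2330/4983.

q = -0.468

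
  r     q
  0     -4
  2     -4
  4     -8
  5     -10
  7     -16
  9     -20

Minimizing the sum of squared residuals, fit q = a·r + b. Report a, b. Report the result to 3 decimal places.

With design matrix M, MᵀM = [[175, 27]; [27, 6]] and Mᵀq = [-382, -62]ᵀ.
det = 175·6 − 27² = 321.
a = ((-382)·6 − 27·(-62))/321 = -206/107; b = (175·(-62) − 27·(-382))/321 = -536/321.

a = -1.925, b = -1.670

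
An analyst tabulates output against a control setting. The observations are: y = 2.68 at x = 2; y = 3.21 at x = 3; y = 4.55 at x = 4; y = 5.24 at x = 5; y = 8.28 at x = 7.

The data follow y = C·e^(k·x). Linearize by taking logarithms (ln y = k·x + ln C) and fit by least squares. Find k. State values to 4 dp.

k = 0.2279

Linearized form: ln y = k·x + ln C. From the 5 transformed points,
Σx = 21.0000, Σ(x)² = 103.0000, Σln y = 7.4374, Σx·ln y = 34.6095.
Equations: 103.0000·k + 21.0000·ln C = 34.6095;  21.0000·k + 5·ln C = 7.4374.
Δ = 103.0000·5 − (21.0000)² = 74.0000; k = (34.6095·5 − 21.0000·7.4374)/74.0000 = 0.22787, ln C = (103.0000·7.4374 − 21.0000·34.6095)/74.0000 = 0.53042.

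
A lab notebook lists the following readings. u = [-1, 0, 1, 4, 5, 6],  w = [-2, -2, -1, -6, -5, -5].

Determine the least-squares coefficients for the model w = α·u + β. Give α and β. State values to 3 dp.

α = -0.614, β = -1.964

Normal-equation sums: Σu·u = 79, Σu = 15, Σ1 = 6.
And Σu·w = -78, Σw = -21.
AᵀA·[α, β]ᵀ = Aᵀw becomes [[79, 15]; [15, 6]]·[α, β]ᵀ = [-78, -21]ᵀ.
Eliminating β: 6·(row 1) − 15·(row 2) gives 249·α = 6·(-78) − 15·(-21) = -153, so α = -51/83.
Then β = ((-21) − 15·(-51/83))/6 = -163/83.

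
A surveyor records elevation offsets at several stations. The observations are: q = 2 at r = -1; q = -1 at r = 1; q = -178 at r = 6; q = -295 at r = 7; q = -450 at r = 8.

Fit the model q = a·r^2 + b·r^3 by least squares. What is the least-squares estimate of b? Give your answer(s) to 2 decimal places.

From the data, Σr^2·r^2 = 7795, Σr^2·r^3 = 57351, Σr^3·r^3 = 426451.
And Σr^2·q = -49662, Σr^3·q = -370036.
Determinant 7795·426451 − 57351² = 35048344.
a = ((-49662)·426451 − 57351·(-370036))/35048344 = 21762537/17524172; b = (7795·(-370036) − 57351·(-49662))/35048344 = -18132629/17524172.

b = -1.03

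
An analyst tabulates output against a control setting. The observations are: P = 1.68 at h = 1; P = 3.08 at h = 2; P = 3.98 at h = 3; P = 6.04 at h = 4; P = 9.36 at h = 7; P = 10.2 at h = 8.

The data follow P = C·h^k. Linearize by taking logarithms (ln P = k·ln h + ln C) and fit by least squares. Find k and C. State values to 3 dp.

Taking logs, ln P = k·ln h + ln C, so regress ln P on ln h.
Over the data: Σln h = 7.2034, Σ(ln h)² = 11.7199, Σln P = 9.3822, Σln h·ln P = 13.9715.
Normal system: [[11.7199, 7.2034]; [7.2034, 6]]·[k, ln C]ᵀ = [13.9715, 9.3822]ᵀ.
Slope k = (n·Σln h·ln P − Σln h·Σln P)/(n·Σ(ln h)² − (Σln h)²) = (6·13.9715 − 7.2034·9.3822)/18.4301 = 0.88145; ln C = (Σln P − k·Σln h)/n = 0.50547, so C = exp(0.50547) = 1.65776.

k = 0.881, C = 1.658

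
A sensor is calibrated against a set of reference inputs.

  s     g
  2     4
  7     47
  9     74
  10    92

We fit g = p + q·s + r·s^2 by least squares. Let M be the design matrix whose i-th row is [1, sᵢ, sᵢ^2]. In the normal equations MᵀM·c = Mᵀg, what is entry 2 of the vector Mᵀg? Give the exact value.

Entry 2 ↔ basis s, so (Mᵀg)_{2} = Σᵢ (s)·gᵢ = (2)·(4) + (7)·(47) + (9)·(74) + (10)·(92) = 1923.

1923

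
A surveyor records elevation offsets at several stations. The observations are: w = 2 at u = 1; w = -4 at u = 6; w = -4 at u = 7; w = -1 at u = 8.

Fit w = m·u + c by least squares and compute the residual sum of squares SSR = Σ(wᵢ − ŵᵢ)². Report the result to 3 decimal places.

From the data, Σu·u = 150, Σu = 22, Σ1 = 4.
Moment sums: Σu·w = -58, Σw = -7.
So XᵀX·[m, c]ᵀ = Xᵀw: [[150, 22]; [22, 4]]·[m, c]ᵀ = [-58, -7]ᵀ.
Eliminating c: 4·(row 1) − 22·(row 2) gives 116·m = 4·(-58) − 22·(-7) = -78, so m = -39/58.
Then c = ((-7) − 22·(-39/58))/4 = 113/58.
Residuals: 21/29, -111/58, -36/29, 141/58; SSR = 675/58.

SSR = 11.638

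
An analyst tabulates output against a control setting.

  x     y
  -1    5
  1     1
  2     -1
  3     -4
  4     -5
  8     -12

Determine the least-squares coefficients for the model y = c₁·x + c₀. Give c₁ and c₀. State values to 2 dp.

Sums needed: Σx·x = 95, Σx = 17, Σ1 = 6.
And Σx·y = -134, Σy = -16.
So MᵀM·[c₁, c₀]ᵀ = Mᵀy: [[95, 17]; [17, 6]]·[c₁, c₀]ᵀ = [-134, -16]ᵀ.
Δ = 95·6 − 17² = 281.
c₁ = ((-134)·6 − 17·(-16))/281 = -532/281; c₀ = (95·(-16) − 17·(-134))/281 = 758/281.

c₁ = -1.89, c₀ = 2.70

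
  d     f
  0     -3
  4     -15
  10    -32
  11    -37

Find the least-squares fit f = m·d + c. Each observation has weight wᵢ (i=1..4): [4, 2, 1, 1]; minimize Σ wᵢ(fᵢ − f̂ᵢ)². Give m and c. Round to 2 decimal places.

From the data, Σwᵢ·d·d = 253, Σwᵢ·d = 29, Σwᵢ·1 = 8.
Right-hand side: Σwᵢ·d·f = -847, Σwᵢ·f = -111.
Normal equations: [[253, 29]; [29, 8]]·[m, c]ᵀ = [-847, -111]ᵀ.
det = 253·8 − 29² = 1183.
m = ((-847)·8 − 29·(-111))/1183 = -3557/1183; c = (253·(-111) − 29·(-847))/1183 = -3520/1183.

m = -3.01, c = -2.98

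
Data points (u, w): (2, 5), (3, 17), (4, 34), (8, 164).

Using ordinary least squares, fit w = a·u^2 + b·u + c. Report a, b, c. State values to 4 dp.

a = 2.9856, b = -3.3803, c = -0.0488

Sums needed: Σu^2·u^2 = 4449, Σu^2·u = 611, Σu^2 = 93, Σu·u = 93, Σu = 17, Σ1 = 4.
For Xᵀw: Σu^2·w = 11213, Σu·w = 1509, Σw = 220.
Normal equations: [[4449, 611, 93]; [611, 93, 17]; [93, 17, 4]]·[a, b, c]ᵀ = [11213, 1509, 220]ᵀ.
Solving the 3×3 system (Gaussian elimination) gives a = 2693/902, b = -3049/902, c = -2/41.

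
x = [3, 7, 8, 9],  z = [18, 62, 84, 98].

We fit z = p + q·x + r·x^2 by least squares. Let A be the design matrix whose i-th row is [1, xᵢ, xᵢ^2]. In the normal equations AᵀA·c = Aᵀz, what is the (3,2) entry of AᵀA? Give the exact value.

Row 3 ↔ basis x^2, column 2 ↔ basis x, so (AᵀA)_{3,2} = Σᵢ (x^2)·(x) = (9)·(3) + (49)·(7) + (64)·(8) + (81)·(9) = 1611.

1611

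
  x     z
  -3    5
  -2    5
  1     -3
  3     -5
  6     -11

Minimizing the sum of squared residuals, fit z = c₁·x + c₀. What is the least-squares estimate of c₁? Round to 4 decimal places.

From the data, Σx·x = 59, Σx = 5, Σ1 = 5.
Moment sums: Σx·z = -109, Σz = -9.
So MᵀM·[c₁, c₀]ᵀ = Mᵀz: [[59, 5]; [5, 5]]·[c₁, c₀]ᵀ = [-109, -9]ᵀ.
det = 59·5 − 5² = 270.
c₁ = ((-109)·5 − 5·(-9))/270 = -50/27; c₀ = (59·(-9) − 5·(-109))/270 = 7/135.

c₁ = -1.8519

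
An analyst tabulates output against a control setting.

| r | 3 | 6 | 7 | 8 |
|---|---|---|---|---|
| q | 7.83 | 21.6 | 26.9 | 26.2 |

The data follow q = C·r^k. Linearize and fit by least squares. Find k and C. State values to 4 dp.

With ln qᵢ as the transformed response and ln rᵢ as the regressor:
Σln r = 6.9157, Σ(ln r)² = 12.5280, Σln q = 11.6885, Σln r·ln q = 20.9636.
Normal system: [[12.5280, 6.9157]; [6.9157, 4]]·[k, ln C]ᵀ = [20.9636, 11.6885]ᵀ.
Δ = 12.5280·4 − (6.9157)² = 2.2847; k = (20.9636·4 − 6.9157·11.6885)/2.2847 = 1.32161, ln C = (12.5280·11.6885 − 6.9157·20.9636)/2.2847 = 0.63716, so C = exp(0.63716) = 1.89110.

k = 1.3216, C = 1.8911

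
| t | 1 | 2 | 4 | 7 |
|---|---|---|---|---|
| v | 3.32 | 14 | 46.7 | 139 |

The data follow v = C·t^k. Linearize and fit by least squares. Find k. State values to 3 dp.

Let Y = ln v. Fitting Y = k·ln t + ln C by least squares:
AᵀA = [[6.1888, 4.0254]; [4.0254, 4]], rhs = [16.7599, 12.6172]ᵀ  (here Σln t = 4.0254, Σ(ln t)² = 6.1888, Σln v = 12.6172, Σln t·ln v = 16.7599).
Δ = 6.1888·4 − (4.0254)² = 8.5519; k = (16.7599·4 − 4.0254·12.6172)/8.5519 = 1.90024, ln C = (6.1888·12.6172 − 4.0254·16.7599)/8.5519 = 1.24203.

k = 1.900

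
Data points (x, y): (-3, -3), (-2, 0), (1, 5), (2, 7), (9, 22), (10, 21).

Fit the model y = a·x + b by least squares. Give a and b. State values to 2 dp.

Setting ∂/∂a … = 0 gives: 199·a + 17·b = 436;  17·a + 6·b = 52.
(Σx·x = 199, Σx = 17, Σ1 = 6, Σx·y = 436, Σy = 52.)
Determinant 199·6 − 17² = 905.
a = (436·6 − 17·52)/905 = 1732/905; b = (199·52 − 17·436)/905 = 2936/905.

a = 1.91, b = 3.24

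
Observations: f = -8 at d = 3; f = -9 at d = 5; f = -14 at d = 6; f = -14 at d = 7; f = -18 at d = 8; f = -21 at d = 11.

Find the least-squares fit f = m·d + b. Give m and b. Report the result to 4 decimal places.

Sums needed: Σd·d = 304, Σd = 40, Σ1 = 6.
And Σd·f = -626, Σf = -84.
Determinant 304·6 − 40² = 224.
m = ((-626)·6 − 40·(-84))/224 = -99/56; b = (304·(-84) − 40·(-626))/224 = -31/14.

m = -1.7679, b = -2.2143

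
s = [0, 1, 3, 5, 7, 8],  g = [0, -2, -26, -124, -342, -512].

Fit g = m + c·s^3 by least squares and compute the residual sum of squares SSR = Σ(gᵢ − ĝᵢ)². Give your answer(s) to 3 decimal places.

MᵀM·[m, c]ᵀ = Mᵀg reads: 6·m + 1008·c = -1006;  1008·m + 396148·c = -395654.
(Σ1 = 6, Σs^3 = 1008, Σs^3·s^3 = 396148, Σg = -1006, Σs^3·g = -395654.)
det = 6·396148 − 1008² = 1360824.
m = ((-1006)·396148 − 1008·(-395654))/1360824 = 36793/170103; c = (6·(-395654) − 1008·(-1006))/1360824 = -113323/113402.
Residuals: -36793/170103, -414029/340206, 260221/340206, 236995/340206, 185329/340206, -97465/170103; SSR = 548287/170103.

SSR = 3.223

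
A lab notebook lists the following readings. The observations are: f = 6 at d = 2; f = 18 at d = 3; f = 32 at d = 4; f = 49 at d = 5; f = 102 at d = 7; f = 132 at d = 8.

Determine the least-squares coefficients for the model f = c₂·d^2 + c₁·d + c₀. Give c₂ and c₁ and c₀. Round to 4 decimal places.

c₂ = 2.1095, c₁ = -0.1095, c₀ = -1.6857

With design matrix M, MᵀM = [[7475, 1079, 167]; [1079, 167, 29]; [167, 29, 6]] and Mᵀf = [15369, 2209, 339]ᵀ.
Solving the 3×3 system (Gaussian elimination) gives c₂ = 443/210, c₁ = -23/210, c₀ = -59/35.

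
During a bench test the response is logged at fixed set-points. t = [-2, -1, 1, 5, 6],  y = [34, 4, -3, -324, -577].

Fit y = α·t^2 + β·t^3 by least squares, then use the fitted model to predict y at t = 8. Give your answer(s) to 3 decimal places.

ŷ = -1416.217

Normal-equation sums: Σt^2·t^2 = 1939, Σt^2·t^3 = 10869, Σt^3·t^3 = 62347.
And Σt^2·y = -28735, Σt^3·y = -165411.
Normal equations: [[1939, 10869]; [10869, 62347]]·[α, β]ᵀ = [-28735, -165411]ᵀ.
Eliminating β: 62347·(row 1) − 10869·(row 2) gives 2755672·α = 62347·(-28735) − 10869·(-165411) = 6311114, so α = 3155557/1377836.
Then β = ((-165411) − 10869·(3155557/1377836))/62347 = -4205607/1377836.
At t = 8: ŷ = (3155557/1377836)·(64) + (-4205607/1377836)·(512) = -487828784/344459.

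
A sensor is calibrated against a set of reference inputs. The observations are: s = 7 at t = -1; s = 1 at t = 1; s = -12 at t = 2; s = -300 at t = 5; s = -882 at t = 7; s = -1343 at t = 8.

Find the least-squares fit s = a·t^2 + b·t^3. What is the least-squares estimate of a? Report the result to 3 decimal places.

Forming AᵀA = [[7140, 52732]; [52732, 395484]] and Aᵀs = [-136710, -1027744]ᵀ gives AᵀA·[a, b]ᵀ = Aᵀs.
Determinant 7140·395484 − 52732² = 43091936.
a = ((-136710)·395484 − 52732·(-1027744))/43091936 = 16047371/5386492; b = (7140·(-1027744) − 52732·(-136710))/43091936 = -16137555/5386492.

a = 2.979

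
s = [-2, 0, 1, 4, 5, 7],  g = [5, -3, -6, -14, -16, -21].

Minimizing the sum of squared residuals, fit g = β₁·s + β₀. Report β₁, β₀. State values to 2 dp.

β₁ = -2.81, β₀ = -2.14

The normal equations are: 95·β₁ + 15·β₀ = -299;  15·β₁ + 6·β₀ = -55.
Determinant 95·6 − 15² = 345.
β₁ = ((-299)·6 − 15·(-55))/345 = -323/115; β₀ = (95·(-55) − 15·(-299))/345 = -148/69.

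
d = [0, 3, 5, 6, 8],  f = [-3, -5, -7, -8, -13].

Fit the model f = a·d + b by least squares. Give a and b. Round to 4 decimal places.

MᵀM·[a, b]ᵀ = Mᵀf reads: 134·a + 22·b = -202;  22·a + 5·b = -36.
(Σd·d = 134, Σd = 22, Σ1 = 5, Σd·f = -202, Σf = -36.)
Eliminating b: 5·(row 1) − 22·(row 2) gives 186·a = 5·(-202) − 22·(-36) = -218, so a = -109/93.
Then b = ((-36) − 22·(-109/93))/5 = -190/93.

a = -1.1720, b = -2.0430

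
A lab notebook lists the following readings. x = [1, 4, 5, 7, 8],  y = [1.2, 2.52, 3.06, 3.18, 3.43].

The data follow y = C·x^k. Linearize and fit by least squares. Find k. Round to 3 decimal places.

k = 0.512

Taking logs, ln y = k·ln x + ln C, so regress ln y on ln x.
Σln x = 7.0211, Σ(ln x)² = 12.6227, Σln y = 4.6144, Σln x·ln y = 7.8955.
Normal system: [[12.6227, 7.0211]; [7.0211, 5]]·[k, ln C]ᵀ = [7.8955, 4.6144]ᵀ.
Δ = 12.6227·5 − (7.0211)² = 13.8181; k = (7.8955·5 − 7.0211·4.6144)/13.8181 = 0.51232, ln C = (12.6227·4.6144 − 7.0211·7.8955)/13.8181 = 0.20347.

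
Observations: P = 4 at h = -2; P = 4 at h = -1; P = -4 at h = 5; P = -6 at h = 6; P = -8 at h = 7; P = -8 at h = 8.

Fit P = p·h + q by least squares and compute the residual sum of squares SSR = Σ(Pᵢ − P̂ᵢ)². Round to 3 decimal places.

Normal-equation sums: Σh·h = 179, Σh = 23, Σ1 = 6.
For MᵀP: Σh·P = -188, ΣP = -18.
So MᵀM·[p, q]ᵀ = MᵀP: [[179, 23]; [23, 6]]·[p, q]ᵀ = [-188, -18]ᵀ.
Determinant 179·6 − 23² = 545.
p = ((-188)·6 − 23·(-18))/545 = -714/545; q = (179·(-18) − 23·(-188))/545 = 1102/545.
Residuals: -70/109, 364/545, 288/545, -88/545, -464/545, 50/109; SSR = 1144/545.

SSR = 2.099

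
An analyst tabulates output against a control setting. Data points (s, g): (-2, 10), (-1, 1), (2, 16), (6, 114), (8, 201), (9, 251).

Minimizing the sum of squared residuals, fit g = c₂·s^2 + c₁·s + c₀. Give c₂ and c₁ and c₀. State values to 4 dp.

Sums needed: Σs^2·s^2 = 11986, Σs^2·s = 1456, Σs^2 = 190, Σs·s = 190, Σs = 22, Σ1 = 6.
For Mᵀg: Σs^2·g = 37404, Σs·g = 4562, Σg = 593.
MᵀM·[c₂, c₁, c₀]ᵀ = Mᵀg becomes [[11986, 1456, 190]; [1456, 190, 22]; [190, 22, 6]]·[c₂, c₁, c₀]ᵀ = [37404, 4562, 593]ᵀ.
Inverting the 3×3 Gram matrix, [c₂, c₁, c₀]ᵀ = [335057/114090, 164533/114090, 20823/38030]ᵀ.

c₂ = 2.9368, c₁ = 1.4421, c₀ = 0.5475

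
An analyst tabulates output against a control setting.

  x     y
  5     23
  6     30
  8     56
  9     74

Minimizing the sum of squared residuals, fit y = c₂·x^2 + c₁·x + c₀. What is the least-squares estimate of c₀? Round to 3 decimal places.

c₀ = 41.400

Entries of MᵀM: Σx^2·x^2 = 12578, Σx^2·x = 1582, Σx^2 = 206, Σx·x = 206, Σx = 28, Σ1 = 4.
For Mᵀy: Σx^2·y = 11233, Σx·y = 1409, Σy = 183.
Row-reducing yields c₂ = 11/6, c₁ = -193/15, c₀ = 207/5.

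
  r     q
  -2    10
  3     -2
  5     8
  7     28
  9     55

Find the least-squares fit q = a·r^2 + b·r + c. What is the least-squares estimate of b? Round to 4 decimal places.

The normal system AᵀA·[a, b, c]ᵀ = Aᵀq is [[9684, 1216, 168]; [1216, 168, 22]; [168, 22, 5]]·[a, b, c]ᵀ = [6049, 705, 99]ᵀ.
Inverting the 3×3 Gram matrix, [a, b, c]ᵀ = [81749/75316, -262469/75316, -50323/37658]ᵀ.

b = -3.4849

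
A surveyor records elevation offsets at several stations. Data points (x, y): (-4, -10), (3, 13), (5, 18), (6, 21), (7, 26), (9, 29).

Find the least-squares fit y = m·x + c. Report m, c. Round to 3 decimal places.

m = 3.074, c = 2.845

Setting ∂/∂m … = 0 gives: 216·m + 26·c = 738;  26·m + 6·c = 97.
(Σx·x = 216, Σx = 26, Σ1 = 6, Σx·y = 738, Σy = 97.)
Determinant 216·6 − 26² = 620.
m = (738·6 − 26·97)/620 = 953/310; c = (216·97 − 26·738)/620 = 441/155.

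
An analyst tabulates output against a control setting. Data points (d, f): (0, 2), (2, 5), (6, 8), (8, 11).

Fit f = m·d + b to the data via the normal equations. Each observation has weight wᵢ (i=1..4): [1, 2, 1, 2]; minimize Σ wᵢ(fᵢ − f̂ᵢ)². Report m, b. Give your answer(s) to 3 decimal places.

m = 1.045, b = 2.472

With design matrix A, AᵀWA = [[172, 26]; [26, 6]] and AᵀWf = [244, 42]ᵀ.
Determinant 172·6 − 26² = 356.
m = (244·6 − 26·42)/356 = 93/89; b = (172·42 − 26·244)/356 = 220/89.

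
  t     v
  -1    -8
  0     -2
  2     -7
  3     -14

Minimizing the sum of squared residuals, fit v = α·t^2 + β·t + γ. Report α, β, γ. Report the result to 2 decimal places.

Compute the Gram sums: Σt^2·t^2 = 98, Σt^2·t = 34, Σt^2 = 14, Σt·t = 14, Σt = 4, Σ1 = 4.
For Aᵀv: Σt^2·v = -162, Σt·v = -48, Σv = -31.
AᵀA·[α, β, γ]ᵀ = Aᵀv becomes [[98, 34, 14]; [34, 14, 4]; [14, 4, 4]]·[α, β, γ]ᵀ = [-162, -48, -31]ᵀ.
Inverting the 3×3 Gram matrix, [α, β, γ]ᵀ = [-13/6, 79/30, -14/5]ᵀ.

α = -2.17, β = 2.63, γ = -2.80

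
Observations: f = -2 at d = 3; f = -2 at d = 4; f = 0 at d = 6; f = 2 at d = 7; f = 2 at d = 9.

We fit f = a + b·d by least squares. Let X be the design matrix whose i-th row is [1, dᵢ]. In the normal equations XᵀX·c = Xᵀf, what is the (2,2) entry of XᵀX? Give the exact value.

Row 2 ↔ basis d, column 2 ↔ basis d, so (XᵀX)_{2,2} = Σᵢ (d)·(d) = (3)·(3) + (4)·(4) + (6)·(6) + (7)·(7) + (9)·(9) = 191.

191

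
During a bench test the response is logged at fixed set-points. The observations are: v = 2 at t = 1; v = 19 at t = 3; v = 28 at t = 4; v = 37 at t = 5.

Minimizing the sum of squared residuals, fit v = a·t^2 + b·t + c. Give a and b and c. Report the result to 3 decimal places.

Forming XᵀX = [[963, 217, 51]; [217, 51, 13]; [51, 13, 4]] and Xᵀv = [1546, 356, 86]ᵀ gives XᵀX·[a, b, c]ᵀ = Xᵀv.
Inverting the 3×3 Gram matrix, [a, b, c]ᵀ = [5/44, 1777/220, -31/5]ᵀ.

a = 0.114, b = 8.077, c = -6.200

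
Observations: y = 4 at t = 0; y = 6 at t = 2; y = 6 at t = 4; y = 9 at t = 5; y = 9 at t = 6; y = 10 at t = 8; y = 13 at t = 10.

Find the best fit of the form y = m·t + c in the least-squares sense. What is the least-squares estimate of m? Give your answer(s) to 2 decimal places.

m = 0.86

Sums needed: Σt·t = 245, Σt = 35, Σ1 = 7.
Moment sums: Σt·y = 345, Σy = 57.
XᵀX·[m, c]ᵀ = Xᵀy becomes [[245, 35]; [35, 7]]·[m, c]ᵀ = [345, 57]ᵀ.
Eliminating c: 7·(row 1) − 35·(row 2) gives 490·m = 7·345 − 35·57 = 420, so m = 6/7.
Then c = (57 − 35·(6/7))/7 = 27/7.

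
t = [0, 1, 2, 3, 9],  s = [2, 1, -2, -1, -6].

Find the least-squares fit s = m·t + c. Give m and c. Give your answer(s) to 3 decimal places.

The normal equations are: 95·m + 15·c = -60;  15·m + 5·c = -6.
(Σt·t = 95, Σt = 15, Σ1 = 5, Σt·s = -60, Σs = -6.)
Δ = 95·5 − 15² = 250.
m = ((-60)·5 − 15·(-6))/250 = -21/25; c = (95·(-6) − 15·(-60))/250 = 33/25.

m = -0.840, c = 1.320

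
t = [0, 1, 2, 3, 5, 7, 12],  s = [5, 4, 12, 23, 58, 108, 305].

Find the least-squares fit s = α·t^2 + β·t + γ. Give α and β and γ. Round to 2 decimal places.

α = 2.05, β = 0.55, γ = 3.22

Setting ∂/∂α … = 0 gives: 23860·α + 2232·β + 232·γ = 50921;  2232·α + 232·β + 30·γ = 4803;  232·α + 30·β + 7·γ = 515.
(Σt^2·t^2 = 23860, Σt^2·t = 2232, Σt^2 = 232, Σt·t = 232, Σt = 30, Σ1 = 7, Σt^2·s = 50921, Σt·s = 4803, Σs = 515.)
Inverting the 3×3 Gram matrix, [α, β, γ]ᵀ = [168221/82012, 45267/82012, 132207/41006]ᵀ.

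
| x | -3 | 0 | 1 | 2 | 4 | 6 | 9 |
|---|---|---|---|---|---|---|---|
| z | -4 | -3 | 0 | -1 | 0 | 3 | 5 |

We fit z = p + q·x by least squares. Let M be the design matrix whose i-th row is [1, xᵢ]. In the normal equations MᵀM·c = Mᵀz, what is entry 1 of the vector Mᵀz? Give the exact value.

Entry 1 ↔ basis 1, so (Mᵀz)_{1} = Σᵢ zᵢ = (1)·(-4) + (1)·(-3) + (1)·(0) + (1)·(-1) + (1)·(0) + (1)·(3) + (1)·(5) = 0.

0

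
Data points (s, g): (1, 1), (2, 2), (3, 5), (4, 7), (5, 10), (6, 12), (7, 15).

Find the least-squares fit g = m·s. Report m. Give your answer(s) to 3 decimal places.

m = 1.964

Entries of XᵀX: Σs·s = 140.
For Xᵀg: Σs·g = 275.
m = 275/140 = 1.96429.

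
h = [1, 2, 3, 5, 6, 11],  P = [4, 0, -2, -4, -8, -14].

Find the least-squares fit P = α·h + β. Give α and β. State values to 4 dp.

α = -1.7143, β = 4.0000

The normal equations are: 196·α + 28·β = -224;  28·α + 6·β = -24.
Determinant 196·6 − 28² = 392.
α = ((-224)·6 − 28·(-24))/392 = -12/7; β = (196·(-24) − 28·(-224))/392 = 4.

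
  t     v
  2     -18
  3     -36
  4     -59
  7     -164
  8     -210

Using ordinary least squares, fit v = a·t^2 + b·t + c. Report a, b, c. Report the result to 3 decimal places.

a = -2.853, b = -3.481, c = 0.329

MᵀM·[a, b, c]ᵀ = Mᵀv reads: 6850·a + 954·b + 142·c = -22816;  954·a + 142·b + 24·c = -3208;  142·a + 24·b + 5·c = -487.
(Σt^2·t^2 = 6850, Σt^2·t = 954, Σt^2 = 142, Σt·t = 142, Σt = 24, Σ1 = 5, Σt^2·v = -22816, Σt·v = -3208, Σv = -487.)
Row-reducing yields a = -4633/1624, b = -5653/1624, c = 267/812.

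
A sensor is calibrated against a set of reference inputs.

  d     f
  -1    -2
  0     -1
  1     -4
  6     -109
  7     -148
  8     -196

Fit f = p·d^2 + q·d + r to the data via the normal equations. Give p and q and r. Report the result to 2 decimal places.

Compute the Gram sums: Σd^2·d^2 = 7795, Σd^2·d = 1071, Σd^2 = 151, Σd·d = 151, Σd = 21, Σ1 = 6.
For Aᵀf: Σd^2·f = -23726, Σd·f = -3260, Σf = -460.
Inverting the 3×3 Gram matrix, [p, q, r]ᵀ = [-899/296, -277/9176, -577/4588]ᵀ.

p = -3.04, q = -0.03, r = -0.13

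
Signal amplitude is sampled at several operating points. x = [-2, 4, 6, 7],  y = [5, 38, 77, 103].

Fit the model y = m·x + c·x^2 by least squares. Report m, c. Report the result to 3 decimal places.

m = 1.662, c = 1.871

From the data, Σx·x = 105, Σx·x^2 = 615, Σx^2·x^2 = 3969.
Right-hand side: Σx·y = 1325, Σx^2·y = 8447.
Normal equations: [[105, 615]; [615, 3969]]·[m, c]ᵀ = [1325, 8447]ᵀ.
det = 105·3969 − 615² = 38520.
m = (1325·3969 − 615·8447)/38520 = 1067/642; c = (105·8447 − 615·1325)/38520 = 1201/642.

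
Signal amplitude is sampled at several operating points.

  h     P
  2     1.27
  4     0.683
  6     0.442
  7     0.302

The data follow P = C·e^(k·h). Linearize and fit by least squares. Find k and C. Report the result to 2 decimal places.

With ln Pᵢ as the transformed response and hᵢ as the regressor:
XᵀX = [[105.0000, 19.0000]; [19.0000, 4]], rhs = [-14.3270, -2.1560]ᵀ  (here Σh = 19.0000, Σ(h)² = 105.0000, Σln P = -2.1560, Σh·ln P = -14.3270).
Δ = 105.0000·4 − (19.0000)² = 59.0000; k = (-14.3270·4 − 19.0000·-2.1560)/59.0000 = -0.27701, ln C = (105.0000·-2.1560 − 19.0000·-14.3270)/59.0000 = 0.77679, so C = exp(0.77679) = 2.17449.

k = -0.28, C = 2.17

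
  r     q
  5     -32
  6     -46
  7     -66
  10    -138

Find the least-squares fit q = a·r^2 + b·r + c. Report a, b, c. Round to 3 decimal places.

From the data, Σr^2·r^2 = 14322, Σr^2·r = 1684, Σr^2 = 210, Σr·r = 210, Σr = 28, Σ1 = 4.
Moment sums: Σr^2·q = -19490, Σr·q = -2278, Σq = -282.
Normal equations: [[14322, 1684, 210]; [1684, 210, 28]; [210, 28, 4]]·[a, b, c]ᵀ = [-19490, -2278, -282]ᵀ.
Solving the 3×3 system (Gaussian elimination) gives a = -267/181, b = 151/181, c = 200/181.

a = -1.475, b = 0.834, c = 1.105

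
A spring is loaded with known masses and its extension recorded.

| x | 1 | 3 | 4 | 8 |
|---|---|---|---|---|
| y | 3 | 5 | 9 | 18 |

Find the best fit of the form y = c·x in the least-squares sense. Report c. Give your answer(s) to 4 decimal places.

c = 2.2000

Entries of AᵀA: Σx·x = 90.
And Σx·y = 198.
Hence c = 198 / 90 ≈ 2.2.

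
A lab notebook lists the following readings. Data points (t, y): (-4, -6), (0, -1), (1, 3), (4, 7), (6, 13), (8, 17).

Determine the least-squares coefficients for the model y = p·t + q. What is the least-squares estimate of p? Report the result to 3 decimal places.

MᵀM·[p, q]ᵀ = Mᵀy reads: 133·p + 15·q = 269;  15·p + 6·q = 33.
det = 133·6 − 15² = 573.
p = (269·6 − 15·33)/573 = 373/191; q = (133·33 − 15·269)/573 = 118/191.

p = 1.953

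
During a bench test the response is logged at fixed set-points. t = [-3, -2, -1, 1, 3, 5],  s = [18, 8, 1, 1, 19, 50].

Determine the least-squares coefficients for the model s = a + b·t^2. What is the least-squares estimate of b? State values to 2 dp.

XᵀX·[a, b]ᵀ = Xᵀs reads: 6·a + 49·b = 97;  49·a + 805·b = 1617.
(Σ1 = 6, Σt^2 = 49, Σt^2·t^2 = 805, Σs = 97, Σt^2·s = 1617.)
det = 6·805 − 49² = 2429.
a = (97·805 − 49·1617)/2429 = -164/347; b = (6·1617 − 49·97)/2429 = 707/347.

b = 2.04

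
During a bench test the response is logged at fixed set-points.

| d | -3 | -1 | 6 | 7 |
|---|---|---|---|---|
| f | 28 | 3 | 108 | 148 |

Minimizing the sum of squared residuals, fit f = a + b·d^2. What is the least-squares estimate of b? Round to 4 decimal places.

Sums needed: Σ1 = 4, Σd^2 = 95, Σd^2·d^2 = 3779.
Right-hand side: Σf = 287, Σd^2·f = 11395.
Normal equations: [[4, 95]; [95, 3779]]·[a, b]ᵀ = [287, 11395]ᵀ.
Determinant 4·3779 − 95² = 6091.
a = (287·3779 − 95·11395)/6091 = 2048/6091; b = (4·11395 − 95·287)/6091 = 18315/6091.

b = 3.0069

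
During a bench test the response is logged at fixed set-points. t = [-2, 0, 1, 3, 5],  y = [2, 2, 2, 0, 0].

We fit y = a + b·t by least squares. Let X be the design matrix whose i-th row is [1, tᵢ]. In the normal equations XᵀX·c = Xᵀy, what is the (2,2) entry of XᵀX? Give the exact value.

Row 2 ↔ basis t, column 2 ↔ basis t, so (XᵀX)_{2,2} = Σᵢ (t)·(t) = (-2)·(-2) + (0)·(0) + (1)·(1) + (3)·(3) + (5)·(5) = 39.

39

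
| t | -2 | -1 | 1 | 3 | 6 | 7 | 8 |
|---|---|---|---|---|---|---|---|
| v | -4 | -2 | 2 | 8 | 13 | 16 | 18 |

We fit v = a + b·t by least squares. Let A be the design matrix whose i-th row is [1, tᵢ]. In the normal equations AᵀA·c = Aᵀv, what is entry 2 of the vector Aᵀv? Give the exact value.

370

Entry 2 ↔ basis t, so (Aᵀv)_{2} = Σᵢ (t)·vᵢ = (-2)·(-4) + (-1)·(-2) + (1)·(2) + (3)·(8) + (6)·(13) + (7)·(16) + (8)·(18) = 370.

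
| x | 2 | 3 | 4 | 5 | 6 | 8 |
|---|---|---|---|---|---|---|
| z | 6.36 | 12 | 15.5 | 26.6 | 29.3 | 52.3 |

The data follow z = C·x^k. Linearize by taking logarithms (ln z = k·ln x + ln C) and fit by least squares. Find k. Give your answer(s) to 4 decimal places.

k = 1.4873

Linearized form: ln z = k·ln x + ln C. From the 6 transformed points,
Σln x = 8.6587, Σ(ln x)² = 13.7340, Σln z = 17.6913, Σln x·ln z = 27.3725.
Normal system: [[13.7340, 8.6587]; [8.6587, 6]]·[k, ln C]ᵀ = [27.3725, 17.6913]ᵀ.
Δ = 13.7340·6 − (8.6587)² = 7.4309; k = (27.3725·6 − 8.6587·17.6913)/7.4309 = 1.48725, ln C = (13.7340·17.6913 − 8.6587·27.3725)/7.4309 = 0.80227.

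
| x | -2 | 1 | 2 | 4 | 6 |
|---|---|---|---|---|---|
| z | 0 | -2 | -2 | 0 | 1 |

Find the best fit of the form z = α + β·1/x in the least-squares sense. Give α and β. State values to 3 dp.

Compute the Gram sums: Σ1 = 5, Σ1/x = 17/12, Σ1/x·1/x = 229/144.
Right-hand side: Σz = -3, Σ1/x·z = -17/6.
det = 5·(229/144) − (17/12)² = 107/18.
α = ((-3)·(229/144) − (17/12)·(-17/6))/(107/18) = -109/856; β = (5·(-17/6) − (17/12)·(-3))/(107/18) = -357/214.

α = -0.127, β = -1.668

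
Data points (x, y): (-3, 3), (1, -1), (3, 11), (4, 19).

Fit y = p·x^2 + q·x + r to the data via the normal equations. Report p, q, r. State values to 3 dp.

p = 1.086, q = 1.249, r = -3.065

Setting ∂/∂p … = 0 gives: 419·p + 65·q + 35·r = 429;  65·p + 35·q + 5·r = 99;  35·p + 5·q + 4·r = 32.
(Σx^2·x^2 = 419, Σx^2·x = 65, Σx^2 = 35, Σx·x = 35, Σx = 5, Σ1 = 4, Σx^2·y = 429, Σx·y = 99, Σy = 32.)
Row-reducing yields p = 101/93, q = 581/465, r = -95/31.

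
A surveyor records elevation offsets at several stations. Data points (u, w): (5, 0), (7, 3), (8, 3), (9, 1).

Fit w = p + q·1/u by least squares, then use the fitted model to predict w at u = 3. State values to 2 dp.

Normal-equation sums: Σ1 = 4, Σ1/u = 1459/2520, Σ1/u·1/u = 561241/6350400.
For Mᵀw: Σw = 7, Σ1/u·w = 461/504.
MᵀM·[p, q]ᵀ = Mᵀw becomes [[4, 1459/2520]; [1459/2520, 561241/6350400]]·[p, q]ᵀ = [7, 461/504]ᵀ.
Determinant 4·(561241/6350400) − (1459/2520)² = 38761/2116800.
p = (7·(561241/6350400) − (1459/2520)·(461/504))/(38761/2116800) = 188564/38761; q = (4·(461/504) − (1459/2520)·7)/(38761/2116800) = -834120/38761.
At u = 3: ŵ = (188564/38761)·(1) + (-834120/38761)·(1/3) = -89476/38761.

ŵ = -2.31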